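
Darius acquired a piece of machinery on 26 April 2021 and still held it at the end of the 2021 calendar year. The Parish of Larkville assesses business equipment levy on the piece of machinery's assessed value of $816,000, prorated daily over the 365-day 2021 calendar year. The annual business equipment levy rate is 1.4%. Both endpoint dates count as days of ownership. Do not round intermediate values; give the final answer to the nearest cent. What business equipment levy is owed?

Days held (26 April – 31 December 2021): 250 out of 365
Tax = $816,000 × 1.4% × 250/365 = $7,824.6575

$7,824.66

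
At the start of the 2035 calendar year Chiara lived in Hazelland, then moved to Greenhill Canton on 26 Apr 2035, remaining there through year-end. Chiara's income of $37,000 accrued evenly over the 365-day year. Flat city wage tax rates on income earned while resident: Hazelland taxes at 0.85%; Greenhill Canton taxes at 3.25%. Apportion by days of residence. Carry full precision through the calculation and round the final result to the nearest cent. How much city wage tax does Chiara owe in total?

$922.72

Hazelland, 1 Jan – 25 Apr 2035: 115 days → $37,000 × 0.85% × 115/365 = $99.0890
Greenhill Canton, 26 Apr – 31 Dec 2035: 250 days → $37,000 × 3.25% × 250/365 = $823.6301
Total = $922.7192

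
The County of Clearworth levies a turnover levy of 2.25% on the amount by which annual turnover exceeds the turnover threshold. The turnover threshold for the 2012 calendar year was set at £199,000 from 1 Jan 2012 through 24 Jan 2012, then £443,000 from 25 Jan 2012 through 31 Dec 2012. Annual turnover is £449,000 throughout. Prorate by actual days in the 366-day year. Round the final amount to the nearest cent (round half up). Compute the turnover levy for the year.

1 Jan – 24 Jan 2012: 24 days, exemption £199,000 → (£449,000 − £199,000) × 2.25% × 24/366 = £368.8525
25 Jan – 31 Dec 2012: 342 days, exemption £443,000 → (£449,000 − £443,000) × 2.25% × 342/366 = £126.1475
Total = £495.0000

£495.00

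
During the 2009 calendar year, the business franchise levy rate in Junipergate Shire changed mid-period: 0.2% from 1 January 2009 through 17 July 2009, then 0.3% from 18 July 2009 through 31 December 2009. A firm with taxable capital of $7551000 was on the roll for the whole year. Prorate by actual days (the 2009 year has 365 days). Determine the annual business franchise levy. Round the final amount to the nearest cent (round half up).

$18556.84

1 January – 17 July 2009: 198 days at 0.2% → $7551000 × 0.2% × 198/365 = $8192.3178
18 July – 31 December 2009: 167 days at 0.3% → $7551000 × 0.3% × 167/365 = $10364.5233
Total = $18556.8411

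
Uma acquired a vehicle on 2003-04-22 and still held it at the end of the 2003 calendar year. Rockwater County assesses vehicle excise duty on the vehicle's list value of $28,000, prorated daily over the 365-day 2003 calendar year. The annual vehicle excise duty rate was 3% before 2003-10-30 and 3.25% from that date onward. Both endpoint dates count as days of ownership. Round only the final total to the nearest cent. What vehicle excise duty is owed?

2003-04-22 to 2003-10-29: 191 days at 3% → $28,000 × 3% × 191/365 = $439.5616
2003-10-30 to 2003-12-31: 63 days at 3.25% → $28,000 × 3.25% × 63/365 = $157.0685
Total = $596.6301

$596.63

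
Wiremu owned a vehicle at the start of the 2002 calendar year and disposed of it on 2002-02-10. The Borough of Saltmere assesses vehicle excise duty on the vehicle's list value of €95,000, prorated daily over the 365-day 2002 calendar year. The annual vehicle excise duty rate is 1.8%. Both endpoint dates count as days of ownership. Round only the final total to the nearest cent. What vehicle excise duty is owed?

€192.08

Days held (2002-01-01 to 2002-02-10): 41 out of 365
Tax = €95,000 × 1.8% × 41/365 = €192.0822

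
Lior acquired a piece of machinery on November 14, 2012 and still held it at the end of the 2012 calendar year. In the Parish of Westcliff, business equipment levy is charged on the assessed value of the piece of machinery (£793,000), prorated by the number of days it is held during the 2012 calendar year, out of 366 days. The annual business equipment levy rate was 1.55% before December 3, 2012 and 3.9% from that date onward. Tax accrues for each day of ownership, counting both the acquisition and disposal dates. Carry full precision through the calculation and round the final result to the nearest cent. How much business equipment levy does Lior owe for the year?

November 14 – December 2, 2012: 19 days at 1.55% → £793,000 × 1.55% × 19/366 = £638.0833
December 3 – December 31, 2012: 29 days at 3.9% → £793,000 × 3.9% × 29/366 = £2,450.5000
Total = £3,088.5833

£3,088.58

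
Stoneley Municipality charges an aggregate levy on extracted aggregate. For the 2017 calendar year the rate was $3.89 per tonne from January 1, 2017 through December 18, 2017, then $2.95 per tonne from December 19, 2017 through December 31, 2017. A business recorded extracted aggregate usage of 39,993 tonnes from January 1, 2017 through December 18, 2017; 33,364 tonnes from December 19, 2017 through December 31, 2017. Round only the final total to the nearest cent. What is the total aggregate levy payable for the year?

$253,996.57

January 1 – December 18, 2017: 39,993 tonnes at $3.89/tonne → $155,572.77
December 19 – December 31, 2017: 33,364 tonnes at $2.95/tonne → $98,423.80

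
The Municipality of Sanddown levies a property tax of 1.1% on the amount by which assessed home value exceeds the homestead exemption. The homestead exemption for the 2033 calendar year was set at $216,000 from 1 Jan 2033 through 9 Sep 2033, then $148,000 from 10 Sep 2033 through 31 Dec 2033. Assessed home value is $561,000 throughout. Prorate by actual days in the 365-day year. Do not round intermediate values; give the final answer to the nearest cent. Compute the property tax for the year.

$4,026.57

1 Jan – 9 Sep 2033: 252 days, exemption $216,000 → ($561,000 − $216,000) × 1.1% × 252/365 = $2,620.1096
10 Sep – 31 Dec 2033: 113 days, exemption $148,000 → ($561,000 − $148,000) × 1.1% × 113/365 = $1,406.4630
Total = $4,026.5726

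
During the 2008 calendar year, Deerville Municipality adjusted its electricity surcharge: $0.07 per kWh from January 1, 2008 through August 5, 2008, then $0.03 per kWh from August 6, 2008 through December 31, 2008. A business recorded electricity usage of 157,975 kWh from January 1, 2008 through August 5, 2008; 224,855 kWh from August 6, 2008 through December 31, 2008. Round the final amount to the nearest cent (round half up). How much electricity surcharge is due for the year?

January 1 – August 5, 2008: 157,975 kWh at $0.07/kWh → $11,058.25
August 6 – December 31, 2008: 224,855 kWh at $0.03/kWh → $6,745.65

$17,803.90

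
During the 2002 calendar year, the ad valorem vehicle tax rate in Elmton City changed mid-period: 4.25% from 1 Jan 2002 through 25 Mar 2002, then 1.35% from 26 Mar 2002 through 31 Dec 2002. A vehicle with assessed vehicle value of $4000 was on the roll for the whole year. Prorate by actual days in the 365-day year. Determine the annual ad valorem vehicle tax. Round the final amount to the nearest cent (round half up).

1 Jan – 25 Mar 2002: 84 days at 4.25% → $4000 × 4.25% × 84/365 = $39.1233
26 Mar – 31 Dec 2002: 281 days at 1.35% → $4000 × 1.35% × 281/365 = $41.5726
Total = $80.6959

$80.70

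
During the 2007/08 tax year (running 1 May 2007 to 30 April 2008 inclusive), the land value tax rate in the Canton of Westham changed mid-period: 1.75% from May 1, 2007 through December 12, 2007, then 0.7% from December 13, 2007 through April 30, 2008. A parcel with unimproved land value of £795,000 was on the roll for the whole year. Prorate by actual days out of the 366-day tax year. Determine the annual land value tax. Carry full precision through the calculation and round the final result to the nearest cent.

May 1 – December 12, 2007: 226 days at 1.75% → £795,000 × 1.75% × 226/366 = £8,590.7787
December 13, 2007 – April 30, 2008: 140 days at 0.7% → £795,000 × 0.7% × 140/366 = £2,128.6885
Total = £10,719.4672

£10,719.47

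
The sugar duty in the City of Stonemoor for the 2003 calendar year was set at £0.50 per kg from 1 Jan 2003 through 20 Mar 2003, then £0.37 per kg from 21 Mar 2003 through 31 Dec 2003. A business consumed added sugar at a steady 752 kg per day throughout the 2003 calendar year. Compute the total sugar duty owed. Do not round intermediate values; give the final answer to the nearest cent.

1 Jan – 20 Mar 2003: 79 days × 752 kg/day = 59,408 kg at £0.50/kg → £29704.00
21 Mar – 31 Dec 2003: 286 days × 752 kg/day = 215,072 kg at £0.37/kg → £79576.64

£109280.64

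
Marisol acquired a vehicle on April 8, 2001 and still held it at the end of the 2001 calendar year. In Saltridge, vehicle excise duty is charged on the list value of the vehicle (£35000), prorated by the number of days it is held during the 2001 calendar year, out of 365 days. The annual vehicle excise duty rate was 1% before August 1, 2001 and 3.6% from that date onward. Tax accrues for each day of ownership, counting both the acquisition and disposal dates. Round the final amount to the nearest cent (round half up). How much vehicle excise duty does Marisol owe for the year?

April 8 – July 31, 2001: 115 days at 1% → £35000 × 1% × 115/365 = £110.2740
August 1 – December 31, 2001: 153 days at 3.6% → £35000 × 3.6% × 153/365 = £528.1644
Total = £638.4384

£638.44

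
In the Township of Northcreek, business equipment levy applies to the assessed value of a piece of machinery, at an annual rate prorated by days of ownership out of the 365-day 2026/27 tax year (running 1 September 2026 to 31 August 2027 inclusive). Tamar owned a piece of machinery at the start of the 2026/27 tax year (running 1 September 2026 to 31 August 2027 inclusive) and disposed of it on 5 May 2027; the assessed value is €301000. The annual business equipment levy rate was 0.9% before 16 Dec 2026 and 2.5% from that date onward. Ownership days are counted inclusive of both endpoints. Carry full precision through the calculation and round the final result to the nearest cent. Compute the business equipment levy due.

1 Sep – 15 Dec 2026: 106 days at 0.9% → €301000 × 0.9% × 106/365 = €786.7233
16 Dec 2026 – 5 May 2027: 141 days at 2.5% → €301000 × 2.5% × 141/365 = €2906.9178
Total = €3693.6411

€3693.64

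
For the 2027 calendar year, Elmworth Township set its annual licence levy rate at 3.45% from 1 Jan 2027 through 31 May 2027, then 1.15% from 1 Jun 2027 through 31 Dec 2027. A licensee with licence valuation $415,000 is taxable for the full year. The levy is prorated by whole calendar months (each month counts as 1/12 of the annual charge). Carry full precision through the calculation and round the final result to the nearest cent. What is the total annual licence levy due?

$8,749.58

1 Jan – 31 May 2027: 5 months at 3.45% → $415,000 × 3.45% × 5/12 = $5,965.6250
1 Jun – 31 Dec 2027: 7 months at 1.15% → $415,000 × 1.15% × 7/12 = $2,783.9583
Total = $8,749.5833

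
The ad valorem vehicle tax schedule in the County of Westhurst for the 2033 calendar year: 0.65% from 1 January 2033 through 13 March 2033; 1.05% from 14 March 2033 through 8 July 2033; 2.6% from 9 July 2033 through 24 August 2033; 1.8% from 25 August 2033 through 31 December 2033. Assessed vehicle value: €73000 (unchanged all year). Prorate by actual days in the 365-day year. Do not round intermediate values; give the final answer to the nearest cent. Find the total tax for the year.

1 January – 13 March 2033: 72 days at 0.65% → €73000 × 0.65% × 72/365 = €93.6000
14 March – 8 July 2033: 117 days at 1.05% → €73000 × 1.05% × 117/365 = €245.7000
9 July – 24 August 2033: 47 days at 2.6% → €73000 × 2.6% × 47/365 = €244.4000
25 August – 31 December 2033: 129 days at 1.8% → €73000 × 1.8% × 129/365 = €464.4000
Total = €1048.1000

€1048.10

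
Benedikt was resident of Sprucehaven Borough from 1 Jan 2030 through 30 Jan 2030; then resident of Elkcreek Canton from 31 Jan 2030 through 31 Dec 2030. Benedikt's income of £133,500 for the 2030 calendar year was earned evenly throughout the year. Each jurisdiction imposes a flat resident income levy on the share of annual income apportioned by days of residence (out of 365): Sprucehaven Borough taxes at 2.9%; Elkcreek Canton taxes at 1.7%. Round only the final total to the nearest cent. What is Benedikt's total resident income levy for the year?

£2,401.17

Sprucehaven Borough, 1 Jan – 30 Jan 2030: 30 days → £133,500 × 2.9% × 30/365 = £318.2055
Elkcreek Canton, 31 Jan – 31 Dec 2030: 335 days → £133,500 × 1.7% × 335/365 = £2,082.9658
Total = £2,401.1712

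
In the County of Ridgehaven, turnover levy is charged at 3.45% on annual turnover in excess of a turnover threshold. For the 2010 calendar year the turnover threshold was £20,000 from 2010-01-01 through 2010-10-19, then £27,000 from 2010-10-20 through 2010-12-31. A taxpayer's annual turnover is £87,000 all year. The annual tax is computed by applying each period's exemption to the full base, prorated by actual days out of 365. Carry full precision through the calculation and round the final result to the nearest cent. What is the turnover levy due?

£2,263.20

2010-01-01 to 2010-10-19: 292 days, exemption £20,000 → (£87,000 − £20,000) × 3.45% × 292/365 = £1,849.2000
2010-10-20 to 2010-12-31: 73 days, exemption £27,000 → (£87,000 − £27,000) × 3.45% × 73/365 = £414.0000
Total = £2,263.2000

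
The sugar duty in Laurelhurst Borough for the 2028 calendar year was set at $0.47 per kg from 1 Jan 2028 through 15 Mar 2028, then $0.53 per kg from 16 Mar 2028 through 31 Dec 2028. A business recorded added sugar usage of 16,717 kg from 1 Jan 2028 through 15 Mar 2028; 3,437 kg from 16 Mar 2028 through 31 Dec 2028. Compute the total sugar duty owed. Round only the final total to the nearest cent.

1 Jan – 15 Mar 2028: 16,717 kg at $0.47/kg → $7,856.99
16 Mar – 31 Dec 2028: 3,437 kg at $0.53/kg → $1,821.61

$9,678.60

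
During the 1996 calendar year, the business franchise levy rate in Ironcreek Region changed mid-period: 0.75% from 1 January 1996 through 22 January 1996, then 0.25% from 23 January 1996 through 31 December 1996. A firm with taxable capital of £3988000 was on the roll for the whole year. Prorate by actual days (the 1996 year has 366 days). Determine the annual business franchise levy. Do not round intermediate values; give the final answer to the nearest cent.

£11168.58

1 January – 22 January 1996: 22 days at 0.75% → £3988000 × 0.75% × 22/366 = £1797.8689
23 January – 31 December 1996: 344 days at 0.25% → £3988000 × 0.25% × 344/366 = £9370.7104
Total = £11168.5792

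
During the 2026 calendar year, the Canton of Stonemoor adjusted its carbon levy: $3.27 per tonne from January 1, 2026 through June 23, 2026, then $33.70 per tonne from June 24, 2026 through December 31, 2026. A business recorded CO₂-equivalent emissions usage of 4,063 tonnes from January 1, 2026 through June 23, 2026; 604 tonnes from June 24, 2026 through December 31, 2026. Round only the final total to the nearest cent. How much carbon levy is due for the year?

$33,640.81

January 1 – June 23, 2026: 4,063 tonnes at $3.27/tonne → $13,286.01
June 24 – December 31, 2026: 604 tonnes at $33.70/tonne → $20,354.80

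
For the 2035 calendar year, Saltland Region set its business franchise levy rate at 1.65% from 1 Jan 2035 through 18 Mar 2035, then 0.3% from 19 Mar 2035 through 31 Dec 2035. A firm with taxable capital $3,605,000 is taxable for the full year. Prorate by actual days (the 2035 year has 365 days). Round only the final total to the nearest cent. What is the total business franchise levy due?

$21,081.84

1 Jan – 18 Mar 2035: 77 days at 1.65% → $3,605,000 × 1.65% × 77/365 = $12,548.3630
19 Mar – 31 Dec 2035: 288 days at 0.3% → $3,605,000 × 0.3% × 288/365 = $8,533.4795
Total = $21,081.8425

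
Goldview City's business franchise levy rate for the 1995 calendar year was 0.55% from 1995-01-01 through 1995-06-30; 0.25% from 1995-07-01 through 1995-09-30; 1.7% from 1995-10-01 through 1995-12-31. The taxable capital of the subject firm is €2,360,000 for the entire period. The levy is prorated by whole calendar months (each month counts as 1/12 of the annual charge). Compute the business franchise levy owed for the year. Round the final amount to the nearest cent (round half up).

1995-01-01 to 1995-06-30: 6 months at 0.55% → €2,360,000 × 0.55% × 6/12 = €6,490.0000
1995-07-01 to 1995-09-30: 3 months at 0.25% → €2,360,000 × 0.25% × 3/12 = €1,475.0000
1995-10-01 to 1995-12-31: 3 months at 1.7% → €2,360,000 × 1.7% × 3/12 = €10,030.0000
Total = €17,995.0000

€17,995.00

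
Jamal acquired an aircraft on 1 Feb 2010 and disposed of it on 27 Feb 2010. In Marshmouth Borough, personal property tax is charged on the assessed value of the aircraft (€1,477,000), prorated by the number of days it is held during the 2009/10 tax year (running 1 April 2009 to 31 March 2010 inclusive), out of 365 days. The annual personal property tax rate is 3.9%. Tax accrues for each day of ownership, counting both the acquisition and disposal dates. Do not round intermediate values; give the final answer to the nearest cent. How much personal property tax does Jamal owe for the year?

€4,261.04

Days held (1 Feb – 27 Feb 2010): 27 out of 365
Tax = €1,477,000 × 3.9% × 27/365 = €4,261.0438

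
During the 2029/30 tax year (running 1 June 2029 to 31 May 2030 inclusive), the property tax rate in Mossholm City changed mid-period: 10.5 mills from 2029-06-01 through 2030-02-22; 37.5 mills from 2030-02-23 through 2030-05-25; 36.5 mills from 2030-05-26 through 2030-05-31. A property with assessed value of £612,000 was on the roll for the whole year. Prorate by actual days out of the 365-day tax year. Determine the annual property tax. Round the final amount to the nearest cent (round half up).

£10,852.52

2029-06-01 to 2030-02-22: 267 days at 10.5 mills → £612,000 × 1.05% × 267/365 = £4,700.6630
2030-02-23 to 2030-05-25: 92 days at 37.5 mills → £612,000 × 3.75% × 92/365 = £5,784.6575
2030-05-26 to 2030-05-31: 6 days at 36.5 mills → £612,000 × 3.65% × 6/365 = £367.2000
Total = £10,852.5205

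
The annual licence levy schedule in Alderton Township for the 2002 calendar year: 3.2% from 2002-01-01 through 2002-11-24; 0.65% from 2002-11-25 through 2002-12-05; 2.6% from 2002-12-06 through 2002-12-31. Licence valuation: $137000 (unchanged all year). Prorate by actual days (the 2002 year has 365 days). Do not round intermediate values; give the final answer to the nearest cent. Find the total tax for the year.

2002-01-01 to 2002-11-24: 328 days at 3.2% → $137000 × 3.2% × 328/365 = $3939.5945
2002-11-25 to 2002-12-05: 11 days at 0.65% → $137000 × 0.65% × 11/365 = $26.8370
2002-12-06 to 2002-12-31: 26 days at 2.6% → $137000 × 2.6% × 26/365 = $253.7315
Total = $4220.1630

$4220.16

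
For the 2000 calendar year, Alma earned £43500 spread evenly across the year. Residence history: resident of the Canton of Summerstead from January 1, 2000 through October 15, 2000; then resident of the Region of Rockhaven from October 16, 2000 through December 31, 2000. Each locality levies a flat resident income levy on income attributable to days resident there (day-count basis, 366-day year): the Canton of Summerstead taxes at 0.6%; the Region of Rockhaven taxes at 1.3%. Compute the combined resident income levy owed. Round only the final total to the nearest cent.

£325.06

The Canton of Summerstead, January 1 – October 15, 2000: 289 days → £43500 × 0.6% × 289/366 = £206.0902
The Region of Rockhaven, October 16 – December 31, 2000: 77 days → £43500 × 1.3% × 77/366 = £118.9713
Total = £325.0615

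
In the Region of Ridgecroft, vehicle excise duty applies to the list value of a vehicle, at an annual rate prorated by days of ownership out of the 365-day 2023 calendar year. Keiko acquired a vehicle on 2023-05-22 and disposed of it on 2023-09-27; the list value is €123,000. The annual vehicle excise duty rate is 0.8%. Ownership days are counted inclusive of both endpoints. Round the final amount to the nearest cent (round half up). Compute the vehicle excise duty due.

Days held (2023-05-22 to 2023-09-27): 129 out of 365
Tax = €123,000 × 0.8% × 129/365 = €347.7699

€347.77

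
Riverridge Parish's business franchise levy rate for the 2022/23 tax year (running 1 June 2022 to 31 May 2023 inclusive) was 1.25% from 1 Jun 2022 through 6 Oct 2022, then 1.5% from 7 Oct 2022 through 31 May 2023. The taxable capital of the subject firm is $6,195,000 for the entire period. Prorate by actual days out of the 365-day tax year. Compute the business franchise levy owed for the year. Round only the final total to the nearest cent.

1 Jun – 6 Oct 2022: 128 days at 1.25% → $6,195,000 × 1.25% × 128/365 = $27,156.1644
7 Oct 2022 – 31 May 2023: 237 days at 1.5% → $6,195,000 × 1.5% × 237/365 = $60,337.6027
Total = $87,493.7671

$87,493.77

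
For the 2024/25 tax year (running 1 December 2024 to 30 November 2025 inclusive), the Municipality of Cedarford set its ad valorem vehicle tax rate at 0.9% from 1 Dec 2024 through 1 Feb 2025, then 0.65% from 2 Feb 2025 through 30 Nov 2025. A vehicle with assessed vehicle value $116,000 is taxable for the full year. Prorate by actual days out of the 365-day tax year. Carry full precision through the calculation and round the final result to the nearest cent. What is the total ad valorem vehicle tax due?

$804.05

1 Dec 2024 – 1 Feb 2025: 63 days at 0.9% → $116,000 × 0.9% × 63/365 = $180.1973
2 Feb – 30 Nov 2025: 302 days at 0.65% → $116,000 × 0.65% × 302/365 = $623.8575
Total = $804.0548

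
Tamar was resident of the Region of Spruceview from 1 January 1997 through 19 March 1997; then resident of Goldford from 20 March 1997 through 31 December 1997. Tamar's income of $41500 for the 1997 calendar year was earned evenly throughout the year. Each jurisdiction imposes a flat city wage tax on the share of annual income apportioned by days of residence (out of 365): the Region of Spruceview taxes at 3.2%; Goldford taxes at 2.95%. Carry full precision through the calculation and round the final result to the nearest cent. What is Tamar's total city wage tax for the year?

$1246.42

The Region of Spruceview, 1 January – 19 March 1997: 78 days → $41500 × 3.2% × 78/365 = $283.7918
Goldford, 20 March – 31 December 1997: 287 days → $41500 × 2.95% × 287/365 = $962.6295
Total = $1246.4212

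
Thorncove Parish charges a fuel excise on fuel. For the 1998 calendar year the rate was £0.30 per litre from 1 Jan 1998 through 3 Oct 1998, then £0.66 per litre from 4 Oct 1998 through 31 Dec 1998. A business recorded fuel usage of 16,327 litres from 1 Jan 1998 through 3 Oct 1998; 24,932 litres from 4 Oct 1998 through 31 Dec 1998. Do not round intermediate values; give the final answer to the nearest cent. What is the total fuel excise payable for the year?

£21353.22

1 Jan – 3 Oct 1998: 16,327 litres at £0.30/litre → £4898.10
4 Oct – 31 Dec 1998: 24,932 litres at £0.66/litre → £16455.12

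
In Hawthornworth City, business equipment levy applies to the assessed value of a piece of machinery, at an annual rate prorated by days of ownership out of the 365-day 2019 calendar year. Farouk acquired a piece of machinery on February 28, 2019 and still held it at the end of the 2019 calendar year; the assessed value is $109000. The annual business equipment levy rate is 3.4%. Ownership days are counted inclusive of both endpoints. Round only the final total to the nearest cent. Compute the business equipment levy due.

$3117.10

Days held (February 28 – December 31, 2019): 307 out of 365
Tax = $109000 × 3.4% × 307/365 = $3117.1014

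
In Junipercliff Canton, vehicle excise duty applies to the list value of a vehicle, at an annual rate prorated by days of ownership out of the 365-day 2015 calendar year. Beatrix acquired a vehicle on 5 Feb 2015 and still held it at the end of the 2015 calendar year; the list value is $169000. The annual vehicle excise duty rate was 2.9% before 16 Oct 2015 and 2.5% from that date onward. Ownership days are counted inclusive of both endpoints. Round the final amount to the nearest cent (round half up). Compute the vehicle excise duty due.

$4288.43

5 Feb – 15 Oct 2015: 253 days at 2.9% → $169000 × 2.9% × 253/365 = $3397.1315
16 Oct – 31 Dec 2015: 77 days at 2.5% → $169000 × 2.5% × 77/365 = $891.3014
Total = $4288.4329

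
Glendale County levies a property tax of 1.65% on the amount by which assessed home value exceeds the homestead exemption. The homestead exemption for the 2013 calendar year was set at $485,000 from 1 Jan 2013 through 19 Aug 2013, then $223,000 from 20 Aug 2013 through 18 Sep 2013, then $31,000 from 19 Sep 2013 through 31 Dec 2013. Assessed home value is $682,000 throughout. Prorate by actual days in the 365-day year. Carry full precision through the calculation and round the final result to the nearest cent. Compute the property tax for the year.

$5,740.24

1 Jan – 19 Aug 2013: 231 days, exemption $485,000 → ($682,000 − $485,000) × 1.65% × 231/365 = $2,057.1658
20 Aug – 18 Sep 2013: 30 days, exemption $223,000 → ($682,000 − $223,000) × 1.65% × 30/365 = $622.4795
19 Sep – 31 Dec 2013: 104 days, exemption $31,000 → ($682,000 − $31,000) × 1.65% × 104/365 = $3,060.5918
Total = $5,740.2370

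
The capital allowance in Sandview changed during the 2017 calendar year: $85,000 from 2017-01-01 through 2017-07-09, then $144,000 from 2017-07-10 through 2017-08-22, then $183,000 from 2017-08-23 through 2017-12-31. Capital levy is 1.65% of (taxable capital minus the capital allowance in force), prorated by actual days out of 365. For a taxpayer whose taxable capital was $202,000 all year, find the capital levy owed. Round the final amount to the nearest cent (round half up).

$1,232.80

2017-01-01 to 2017-07-09: 190 days, exemption $85,000 → ($202,000 − $85,000) × 1.65% × 190/365 = $1,004.9178
2017-07-10 to 2017-08-22: 44 days, exemption $144,000 → ($202,000 − $144,000) × 1.65% × 44/365 = $115.3644
2017-08-23 to 2017-12-31: 131 days, exemption $183,000 → ($202,000 − $183,000) × 1.65% × 131/365 = $112.5164
Total = $1,232.7986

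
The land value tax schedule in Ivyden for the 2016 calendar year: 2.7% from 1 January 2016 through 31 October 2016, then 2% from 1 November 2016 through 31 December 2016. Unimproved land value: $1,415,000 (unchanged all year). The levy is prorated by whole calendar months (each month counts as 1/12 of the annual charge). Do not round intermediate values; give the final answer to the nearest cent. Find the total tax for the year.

1 January – 31 October 2016: 10 months at 2.7% → $1,415,000 × 2.7% × 10/12 = $31,837.5000
1 November – 31 December 2016: 2 months at 2% → $1,415,000 × 2% × 2/12 = $4,716.6667
Total = $36,554.1667

$36,554.17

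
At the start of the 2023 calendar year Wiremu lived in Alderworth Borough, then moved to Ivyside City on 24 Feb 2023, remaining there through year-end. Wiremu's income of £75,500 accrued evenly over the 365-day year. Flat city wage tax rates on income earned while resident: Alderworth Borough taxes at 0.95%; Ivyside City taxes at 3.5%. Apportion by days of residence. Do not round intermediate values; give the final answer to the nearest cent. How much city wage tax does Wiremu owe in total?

Alderworth Borough, 1 Jan – 23 Feb 2023: 54 days → £75,500 × 0.95% × 54/365 = £106.1137
Ivyside City, 24 Feb – 31 Dec 2023: 311 days → £75,500 × 3.5% × 311/365 = £2,251.5548
Total = £2,357.6685

£2,357.67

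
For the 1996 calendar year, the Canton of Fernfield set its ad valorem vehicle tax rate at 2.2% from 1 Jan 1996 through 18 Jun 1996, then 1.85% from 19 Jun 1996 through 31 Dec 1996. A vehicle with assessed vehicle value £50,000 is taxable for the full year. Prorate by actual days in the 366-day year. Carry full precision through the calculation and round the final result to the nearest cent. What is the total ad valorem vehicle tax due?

£1,006.28

1 Jan – 18 Jun 1996: 170 days at 2.2% → £50,000 × 2.2% × 170/366 = £510.9290
19 Jun – 31 Dec 1996: 196 days at 1.85% → £50,000 × 1.85% × 196/366 = £495.3552
Total = £1,006.2842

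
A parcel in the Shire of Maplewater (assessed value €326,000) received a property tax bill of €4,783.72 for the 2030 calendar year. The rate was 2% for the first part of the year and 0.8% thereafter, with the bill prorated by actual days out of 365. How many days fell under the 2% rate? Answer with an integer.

203 days

Let d = days at the first rate; then 365 − d days at the second rate.
€326,000 × [2%·d + 0.8%·(365−d)] / 365 = €4,783.72
Solving gives d = 203, so the new rate took effect on July 23, 2030.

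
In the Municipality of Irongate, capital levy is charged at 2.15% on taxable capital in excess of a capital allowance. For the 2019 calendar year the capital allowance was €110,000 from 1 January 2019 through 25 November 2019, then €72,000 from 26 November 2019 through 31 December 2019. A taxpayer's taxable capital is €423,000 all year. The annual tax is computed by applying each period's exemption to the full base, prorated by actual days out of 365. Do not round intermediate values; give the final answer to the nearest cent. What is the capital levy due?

1 January – 25 November 2019: 329 days, exemption €110,000 → (€423,000 − €110,000) × 2.15% × 329/365 = €6,065.7685
26 November – 31 December 2019: 36 days, exemption €72,000 → (€423,000 − €72,000) × 2.15% × 36/365 = €744.3123
Total = €6,810.0808

€6,810.08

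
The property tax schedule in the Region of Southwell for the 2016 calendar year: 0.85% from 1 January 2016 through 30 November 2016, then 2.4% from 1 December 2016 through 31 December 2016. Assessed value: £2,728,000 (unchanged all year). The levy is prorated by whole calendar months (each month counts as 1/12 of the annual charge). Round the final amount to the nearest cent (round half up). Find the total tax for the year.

1 January – 30 November 2016: 11 months at 0.85% → £2,728,000 × 0.85% × 11/12 = £21,255.6667
1 December – 31 December 2016: 1 month at 2.4% → £2,728,000 × 2.4% × 1/12 = £5,456.0000
Total = £26,711.6667

£26,711.67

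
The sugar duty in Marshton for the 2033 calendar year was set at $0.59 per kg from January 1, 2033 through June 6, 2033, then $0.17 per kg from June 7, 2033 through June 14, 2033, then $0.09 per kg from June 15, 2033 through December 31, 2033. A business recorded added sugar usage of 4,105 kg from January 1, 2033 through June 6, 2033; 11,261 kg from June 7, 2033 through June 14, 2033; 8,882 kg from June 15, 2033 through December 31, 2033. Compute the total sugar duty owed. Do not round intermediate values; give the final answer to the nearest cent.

$5135.70

January 1 – June 6, 2033: 4,105 kg at $0.59/kg → $2421.95
June 7 – June 14, 2033: 11,261 kg at $0.17/kg → $1914.37
June 15 – December 31, 2033: 8,882 kg at $0.09/kg → $799.38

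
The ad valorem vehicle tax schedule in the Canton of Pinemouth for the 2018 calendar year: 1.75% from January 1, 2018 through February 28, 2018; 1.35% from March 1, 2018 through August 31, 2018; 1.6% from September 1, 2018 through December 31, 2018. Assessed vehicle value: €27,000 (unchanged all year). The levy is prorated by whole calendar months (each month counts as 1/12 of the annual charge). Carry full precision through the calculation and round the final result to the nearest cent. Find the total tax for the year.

€405.00

January 1 – February 28, 2018: 2 months at 1.75% → €27,000 × 1.75% × 2/12 = €78.7500
March 1 – August 31, 2018: 6 months at 1.35% → €27,000 × 1.35% × 6/12 = €182.2500
September 1 – December 31, 2018: 4 months at 1.6% → €27,000 × 1.6% × 4/12 = €144.0000
Total = €405.0000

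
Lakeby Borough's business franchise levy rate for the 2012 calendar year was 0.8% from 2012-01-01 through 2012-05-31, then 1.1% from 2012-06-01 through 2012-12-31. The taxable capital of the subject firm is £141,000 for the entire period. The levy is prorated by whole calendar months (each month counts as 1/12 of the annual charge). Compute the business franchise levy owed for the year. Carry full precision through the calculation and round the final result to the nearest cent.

2012-01-01 to 2012-05-31: 5 months at 0.8% → £141,000 × 0.8% × 5/12 = £470.0000
2012-06-01 to 2012-12-31: 7 months at 1.1% → £141,000 × 1.1% × 7/12 = £904.7500
Total = £1,374.7500

£1,374.75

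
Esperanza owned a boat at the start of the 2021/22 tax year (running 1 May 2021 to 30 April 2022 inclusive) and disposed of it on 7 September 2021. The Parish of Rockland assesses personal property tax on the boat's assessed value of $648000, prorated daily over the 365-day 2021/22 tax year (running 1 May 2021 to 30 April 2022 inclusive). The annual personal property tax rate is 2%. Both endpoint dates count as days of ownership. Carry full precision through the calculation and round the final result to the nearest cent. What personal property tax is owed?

$4615.89

Days held (1 May – 7 September 2021): 130 out of 365
Tax = $648000 × 2% × 130/365 = $4615.8904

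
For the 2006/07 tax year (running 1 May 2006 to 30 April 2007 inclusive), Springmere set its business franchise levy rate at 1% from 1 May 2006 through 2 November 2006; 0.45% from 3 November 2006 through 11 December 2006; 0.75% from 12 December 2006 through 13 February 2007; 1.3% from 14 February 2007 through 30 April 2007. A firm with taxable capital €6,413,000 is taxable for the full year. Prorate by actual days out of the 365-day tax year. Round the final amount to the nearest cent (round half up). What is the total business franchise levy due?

1 May – 2 November 2006: 186 days at 1% → €6,413,000 × 1% × 186/365 = €32,679.9452
3 November – 11 December 2006: 39 days at 0.45% → €6,413,000 × 0.45% × 39/365 = €3,083.5110
12 December 2006 – 13 February 2007: 64 days at 0.75% → €6,413,000 × 0.75% × 64/365 = €8,433.5342
14 February – 30 April 2007: 76 days at 1.3% → €6,413,000 × 1.3% × 76/365 = €17,359.0247
Total = €61,556.0151

€61,556.02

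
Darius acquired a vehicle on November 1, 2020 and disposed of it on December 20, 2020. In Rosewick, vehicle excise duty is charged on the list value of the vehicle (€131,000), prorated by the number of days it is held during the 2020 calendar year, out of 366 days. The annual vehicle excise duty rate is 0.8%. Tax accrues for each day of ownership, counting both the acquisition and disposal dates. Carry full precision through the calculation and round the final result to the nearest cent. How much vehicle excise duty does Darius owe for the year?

Days held (November 1 – December 20, 2020): 50 out of 366
Tax = €131,000 × 0.8% × 50/366 = €143.1694

€143.17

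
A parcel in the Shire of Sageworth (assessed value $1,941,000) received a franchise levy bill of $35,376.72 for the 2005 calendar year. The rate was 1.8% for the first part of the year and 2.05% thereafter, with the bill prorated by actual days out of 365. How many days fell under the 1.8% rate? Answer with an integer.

Let d = days at the first rate; then 365 − d days at the second rate.
$1,941,000 × [1.8%·d + 2.05%·(365−d)] / 365 = $35,376.72
Solving gives d = 332, so the new rate took effect on 29 Nov 2005.

332 days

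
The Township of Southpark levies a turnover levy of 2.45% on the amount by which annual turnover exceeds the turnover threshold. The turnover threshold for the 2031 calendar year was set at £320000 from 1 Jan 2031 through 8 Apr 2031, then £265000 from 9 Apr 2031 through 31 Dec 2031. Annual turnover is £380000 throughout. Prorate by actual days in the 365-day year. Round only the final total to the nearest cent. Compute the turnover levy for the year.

£2455.71

1 Jan – 8 Apr 2031: 98 days, exemption £320000 → (£380000 − £320000) × 2.45% × 98/365 = £394.6849
9 Apr – 31 Dec 2031: 267 days, exemption £265000 → (£380000 − £265000) × 2.45% × 267/365 = £2061.0205
Total = £2455.7055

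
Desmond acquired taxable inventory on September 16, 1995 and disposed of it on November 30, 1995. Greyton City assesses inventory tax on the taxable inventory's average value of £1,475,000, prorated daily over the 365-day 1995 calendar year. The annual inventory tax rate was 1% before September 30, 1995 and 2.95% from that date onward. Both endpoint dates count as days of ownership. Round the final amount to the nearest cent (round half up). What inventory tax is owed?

£7,956.92

September 16 – September 29, 1995: 14 days at 1% → £1,475,000 × 1% × 14/365 = £565.7534
September 30 – November 30, 1995: 62 days at 2.95% → £1,475,000 × 2.95% × 62/365 = £7,391.1644
Total = £7,956.9178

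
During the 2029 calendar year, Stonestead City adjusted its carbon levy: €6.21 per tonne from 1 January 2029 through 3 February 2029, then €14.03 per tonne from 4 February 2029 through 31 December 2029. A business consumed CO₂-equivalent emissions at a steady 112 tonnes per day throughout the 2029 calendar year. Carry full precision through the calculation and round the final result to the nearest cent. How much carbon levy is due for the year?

€543,767.84

1 January – 3 February 2029: 34 days × 112 tonnes/day = 3,808 tonnes at €6.21/tonne → €23,647.68
4 February – 31 December 2029: 331 days × 112 tonnes/day = 37,072 tonnes at €14.03/tonne → €520,120.16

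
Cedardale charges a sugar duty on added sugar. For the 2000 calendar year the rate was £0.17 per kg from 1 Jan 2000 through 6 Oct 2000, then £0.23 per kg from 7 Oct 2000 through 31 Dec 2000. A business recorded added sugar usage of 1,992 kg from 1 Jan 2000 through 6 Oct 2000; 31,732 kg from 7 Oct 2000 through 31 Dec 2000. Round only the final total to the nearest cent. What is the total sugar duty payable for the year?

£7,637.00

1 Jan – 6 Oct 2000: 1,992 kg at £0.17/kg → £338.64
7 Oct – 31 Dec 2000: 31,732 kg at £0.23/kg → £7,298.36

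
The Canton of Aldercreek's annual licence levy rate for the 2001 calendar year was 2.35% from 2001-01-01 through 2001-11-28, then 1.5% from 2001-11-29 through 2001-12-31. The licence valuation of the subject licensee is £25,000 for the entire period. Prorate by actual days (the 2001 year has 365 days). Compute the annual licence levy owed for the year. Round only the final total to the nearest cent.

£568.29

2001-01-01 to 2001-11-28: 332 days at 2.35% → £25,000 × 2.35% × 332/365 = £534.3836
2001-11-29 to 2001-12-31: 33 days at 1.5% → £25,000 × 1.5% × 33/365 = £33.9041
Total = £568.2877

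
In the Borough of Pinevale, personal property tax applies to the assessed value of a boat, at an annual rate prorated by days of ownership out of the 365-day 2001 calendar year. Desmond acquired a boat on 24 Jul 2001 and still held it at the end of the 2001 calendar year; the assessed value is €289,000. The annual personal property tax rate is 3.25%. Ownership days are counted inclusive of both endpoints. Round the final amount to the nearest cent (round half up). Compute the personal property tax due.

€4,142.99

Days held (24 Jul – 31 Dec 2001): 161 out of 365
Tax = €289,000 × 3.25% × 161/365 = €4,142.9932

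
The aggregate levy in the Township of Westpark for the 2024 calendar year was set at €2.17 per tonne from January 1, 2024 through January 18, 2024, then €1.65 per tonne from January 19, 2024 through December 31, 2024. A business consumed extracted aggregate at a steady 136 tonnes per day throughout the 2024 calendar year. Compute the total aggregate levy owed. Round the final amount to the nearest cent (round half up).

January 1 – January 18, 2024: 18 days × 136 tonnes/day = 2,448 tonnes at €2.17/tonne → €5,312.16
January 19 – December 31, 2024: 348 days × 136 tonnes/day = 47,328 tonnes at €1.65/tonne → €78,091.20

€83,403.36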